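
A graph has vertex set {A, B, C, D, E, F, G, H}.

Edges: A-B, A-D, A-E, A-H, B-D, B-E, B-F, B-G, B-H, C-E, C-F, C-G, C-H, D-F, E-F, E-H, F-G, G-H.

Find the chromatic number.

4

A, B, E, H are pairwise adjacent (a clique of size 4), so at least 4 colors are needed.
One proper 4-coloring: A=4, B=1, C=1, D=3, E=3, F=2, G=3, H=2. Every edge joins two different colors.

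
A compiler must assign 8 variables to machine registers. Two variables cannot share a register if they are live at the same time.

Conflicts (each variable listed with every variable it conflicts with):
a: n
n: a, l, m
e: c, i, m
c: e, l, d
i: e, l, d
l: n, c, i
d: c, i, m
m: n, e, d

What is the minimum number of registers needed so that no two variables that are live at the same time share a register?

The cycle m-e-c-l-n-m has odd length 5, so it cannot be 2-colored; at least 3 registers are needed.
A valid assignment using 3 registers: a=2, n=1, e=2, c=1, i=1, l=2, d=2, m=3. Each listed conflict is separated.

3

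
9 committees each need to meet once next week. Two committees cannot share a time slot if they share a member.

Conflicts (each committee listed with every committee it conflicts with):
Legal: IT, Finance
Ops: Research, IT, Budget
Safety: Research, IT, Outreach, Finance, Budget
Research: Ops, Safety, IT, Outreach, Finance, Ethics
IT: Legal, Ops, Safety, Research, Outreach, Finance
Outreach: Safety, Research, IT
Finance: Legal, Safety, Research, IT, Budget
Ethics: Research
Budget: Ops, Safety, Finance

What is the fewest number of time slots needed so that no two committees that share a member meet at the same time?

Safety, Research, IT, Outreach pairwise conflict, so at least 4 time slots are needed.
A valid assignment using 4 time slots: Legal=1, Ops=3, Safety=3, Research=1, IT=2, Outreach=4, Finance=4, Ethics=2, Budget=1. Each listed conflict is separated.

4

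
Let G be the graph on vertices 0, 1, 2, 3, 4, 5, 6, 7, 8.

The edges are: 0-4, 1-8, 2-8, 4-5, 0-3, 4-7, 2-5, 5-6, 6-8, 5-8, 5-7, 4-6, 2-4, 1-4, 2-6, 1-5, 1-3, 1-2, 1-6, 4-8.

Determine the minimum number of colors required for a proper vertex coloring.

6

1, 2, 4, 5, 6, 8 form a clique, so at least 6 colors are needed.
A valid assignment using 6 colors: 0=b, 1=b, 2=e, 3=a, 4=a, 5=c, 6=d, 7=b, 8=f. No two adjacent vertices share a color.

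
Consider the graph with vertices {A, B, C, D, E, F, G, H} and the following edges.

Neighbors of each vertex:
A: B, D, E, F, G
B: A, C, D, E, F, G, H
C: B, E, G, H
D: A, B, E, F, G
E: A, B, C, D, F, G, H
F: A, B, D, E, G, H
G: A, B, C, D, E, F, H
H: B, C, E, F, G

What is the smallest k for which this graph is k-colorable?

A, B, D, E, F, G are pairwise adjacent (a clique of size 6), so at least 6 colors are needed.
A valid assignment using 6 colors: A=5, B=2, C=4, D=6, E=3, F=4, G=1, H=5. No two adjacent vertices share a color.

6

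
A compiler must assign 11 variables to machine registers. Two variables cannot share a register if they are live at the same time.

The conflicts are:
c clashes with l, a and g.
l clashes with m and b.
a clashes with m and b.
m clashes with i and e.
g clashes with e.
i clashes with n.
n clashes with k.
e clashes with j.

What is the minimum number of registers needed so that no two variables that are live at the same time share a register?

The cycle g-e-m-a-c-g has odd length 5, so it cannot be 2-colored; at least 3 registers are needed.
3 registers suffice: c=1, l=2, a=2, m=1, g=3, b=1, i=2, n=1, e=2, j=1, k=2. Each listed conflict is separated.

3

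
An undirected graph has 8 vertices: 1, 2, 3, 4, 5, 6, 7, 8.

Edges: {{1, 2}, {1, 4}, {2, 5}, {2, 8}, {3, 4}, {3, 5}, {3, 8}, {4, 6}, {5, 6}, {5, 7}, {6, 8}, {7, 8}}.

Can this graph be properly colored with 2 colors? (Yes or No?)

No

The cycle 4-3-8-2-1-4 has odd length 5, so it cannot be 2-colored; at least 3 colors are needed.
So 2 colors are not enough.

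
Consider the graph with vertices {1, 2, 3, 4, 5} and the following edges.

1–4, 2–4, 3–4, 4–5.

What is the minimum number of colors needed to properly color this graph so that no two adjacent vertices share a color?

3 and 4 are adjacent, so at least 2 colors are needed.
2 colors suffice: color red → {4}; color blue → {1, 2, 3, 5}. Every edge joins two different colors.

2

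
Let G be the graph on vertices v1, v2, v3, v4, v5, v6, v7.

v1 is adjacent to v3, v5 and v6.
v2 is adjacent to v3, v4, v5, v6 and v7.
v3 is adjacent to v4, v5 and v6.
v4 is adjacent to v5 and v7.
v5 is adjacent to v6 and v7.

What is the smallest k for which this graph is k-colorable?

4

v2, v4, v5, v7 are mutually adjacent (a clique of size 4), so at least 4 colors are needed.
4 colors suffice: color 1 → {v5}; color 2 → {v3, v7}; color 3 → {v1, v2}; color 4 → {v4, v6}. Every edge joins two different colors.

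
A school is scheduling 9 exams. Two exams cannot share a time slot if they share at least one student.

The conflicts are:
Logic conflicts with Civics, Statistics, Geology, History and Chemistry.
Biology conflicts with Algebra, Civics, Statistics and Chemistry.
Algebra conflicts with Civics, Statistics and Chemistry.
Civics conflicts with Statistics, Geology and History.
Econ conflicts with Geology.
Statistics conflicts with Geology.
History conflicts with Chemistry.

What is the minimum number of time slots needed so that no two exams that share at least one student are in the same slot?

Biology, Algebra, Civics, Statistics pairwise conflict, so at least 4 time slots are needed.
A valid assignment using 4 time slots: Logic=2, Biology=2, Algebra=4, Civics=1, Econ=1, Statistics=3, Geology=4, History=3, Chemistry=1. Every pair that conflicts lands in different time slots.

4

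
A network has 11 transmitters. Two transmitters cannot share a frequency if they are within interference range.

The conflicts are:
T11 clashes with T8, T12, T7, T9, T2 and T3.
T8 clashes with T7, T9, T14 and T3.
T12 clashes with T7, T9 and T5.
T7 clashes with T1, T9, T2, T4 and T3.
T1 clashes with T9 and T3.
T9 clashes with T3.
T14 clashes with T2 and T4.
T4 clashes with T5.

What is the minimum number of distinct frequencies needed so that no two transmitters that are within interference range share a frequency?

5

T11, T8, T7, T9, T3 all conflict with each other, so at least 5 frequencies are needed.
5 frequencies suffice: frequency 1 → {T7, T14, T5}; frequency 2 → {T11, T1, T4}; frequency 3 → {T9, T2}; frequency 4 → {T8, T12}; frequency 5 → {T3}. Every pair that conflicts lands in different frequencies.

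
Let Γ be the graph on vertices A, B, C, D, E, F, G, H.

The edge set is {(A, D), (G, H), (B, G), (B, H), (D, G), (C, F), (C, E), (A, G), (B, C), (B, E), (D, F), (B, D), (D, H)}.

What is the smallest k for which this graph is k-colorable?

4

B, D, G, H form a clique, so at least 4 colors are needed.
4 colors suffice: color 1 → {A, B, F}; color 2 → {C, D}; color 3 → {E, G}; color 4 → {H}. Every edge joins two different colors.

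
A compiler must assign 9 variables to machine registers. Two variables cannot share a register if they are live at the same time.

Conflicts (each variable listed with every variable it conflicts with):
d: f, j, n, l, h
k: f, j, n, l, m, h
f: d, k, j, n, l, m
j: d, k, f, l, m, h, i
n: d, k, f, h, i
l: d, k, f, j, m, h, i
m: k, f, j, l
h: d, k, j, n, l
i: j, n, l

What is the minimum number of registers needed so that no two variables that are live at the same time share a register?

k, f, j, l, m are mutually in conflict, so at least 5 registers are needed.
A valid assignment using 5 registers: d=3, k=3, f=4, j=1, n=1, l=2, m=5, h=4, i=3. Each listed conflict is separated.

5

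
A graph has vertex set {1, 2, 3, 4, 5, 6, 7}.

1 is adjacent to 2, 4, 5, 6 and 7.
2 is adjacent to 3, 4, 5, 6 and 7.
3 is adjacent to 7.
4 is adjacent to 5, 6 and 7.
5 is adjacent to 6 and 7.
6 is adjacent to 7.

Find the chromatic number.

6

1, 2, 4, 5, 6, 7 are pairwise adjacent (a clique of size 6), so at least 6 colors are needed.
6 colors suffice: color a → {7}; color b → {2}; color c → {3, 5}; color d → {6}; color e → {4}; color f → {1}. No two adjacent vertices share a color.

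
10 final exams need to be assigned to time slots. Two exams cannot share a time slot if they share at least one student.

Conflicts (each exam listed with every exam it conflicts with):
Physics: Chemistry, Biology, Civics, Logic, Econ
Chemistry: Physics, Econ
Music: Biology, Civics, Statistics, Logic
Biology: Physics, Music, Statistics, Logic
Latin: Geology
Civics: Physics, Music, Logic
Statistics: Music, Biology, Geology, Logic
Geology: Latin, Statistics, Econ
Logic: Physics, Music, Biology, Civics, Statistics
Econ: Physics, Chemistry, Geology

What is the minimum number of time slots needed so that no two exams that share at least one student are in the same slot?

Music, Biology, Statistics, Logic all conflict with each other, so at least 4 time slots are needed.
4 time slots suffice: time slot 1 → {Latin, Logic, Econ}; time slot 2 → {Physics, Statistics}; time slot 3 → {Chemistry, Music, Geology}; time slot 4 → {Biology, Civics}. Every pair that conflicts lands in different time slots.

4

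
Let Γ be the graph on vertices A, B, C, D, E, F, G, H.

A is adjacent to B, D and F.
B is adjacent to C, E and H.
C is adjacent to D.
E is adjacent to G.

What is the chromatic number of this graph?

2

A and F are adjacent, so at least 2 colors are needed.
2 colors suffice: color 1 → {B, D, F, G}; color 2 → {A, C, E, H}. Each edge has distinct colors on its endpoints.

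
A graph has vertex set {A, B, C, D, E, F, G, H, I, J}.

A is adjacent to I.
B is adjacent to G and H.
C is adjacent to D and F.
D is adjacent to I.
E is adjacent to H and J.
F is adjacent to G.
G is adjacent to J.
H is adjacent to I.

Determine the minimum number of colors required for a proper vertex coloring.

3

The cycle G-B-H-E-J-G has odd length 5, so it cannot be 2-colored; at least 3 colors are needed.
One proper 3-coloring: A=red, B=blue, C=red, D=green, E=blue, F=blue, G=red, H=red, I=blue, J=green. No two adjacent vertices share a color.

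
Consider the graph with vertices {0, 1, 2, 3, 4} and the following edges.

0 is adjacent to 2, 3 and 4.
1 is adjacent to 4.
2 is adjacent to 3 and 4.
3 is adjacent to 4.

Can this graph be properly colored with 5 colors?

Yes

The chromatic number is 4. 0, 2, 3, 4 are mutually adjacent (a clique of size 4), so at least 4 colors are needed.
4 colors suffice: color red → {4}; color blue → {1, 2}; color green → {3}; color yellow → {0}.
Since 5 ≥ 4, a proper 5-coloring certainly exists.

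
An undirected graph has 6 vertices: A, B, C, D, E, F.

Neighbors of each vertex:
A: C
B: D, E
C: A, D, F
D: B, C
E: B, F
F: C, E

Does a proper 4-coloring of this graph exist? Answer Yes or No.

The chromatic number is 3. The cycle C-F-E-B-D-C has odd length 5, so it cannot be 2-colored; at least 3 colors are needed.
3 colors suffice: color red → {C, E}; color blue → {A, D, F}; color green → {B}.
Since 4 ≥ 3, a proper 4-coloring certainly exists.

Yes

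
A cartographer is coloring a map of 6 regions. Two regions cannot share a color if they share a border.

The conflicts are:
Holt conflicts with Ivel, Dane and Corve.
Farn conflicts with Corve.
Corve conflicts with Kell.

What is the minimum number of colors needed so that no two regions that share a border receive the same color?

2

Holt and Dane conflict, so at least 2 colors are needed.
2 colors suffice: color 1 → {Holt, Farn, Kell}; color 2 → {Ivel, Dane, Corve}. No two conflicting regions share a color.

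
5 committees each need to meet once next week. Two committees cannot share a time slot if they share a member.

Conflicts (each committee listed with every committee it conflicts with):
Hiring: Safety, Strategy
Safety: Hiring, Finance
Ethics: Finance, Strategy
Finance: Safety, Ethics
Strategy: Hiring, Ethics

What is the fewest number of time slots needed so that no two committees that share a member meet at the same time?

The cycle Safety-Hiring-Strategy-Ethics-Finance-Safety has odd length 5, so it cannot be 2-colored; at least 3 time slots are needed.
3 time slots suffice: time slot 1 → {Finance, Strategy}; time slot 2 → {Hiring, Ethics}; time slot 3 → {Safety}. Every pair that conflicts lands in different time slots.

3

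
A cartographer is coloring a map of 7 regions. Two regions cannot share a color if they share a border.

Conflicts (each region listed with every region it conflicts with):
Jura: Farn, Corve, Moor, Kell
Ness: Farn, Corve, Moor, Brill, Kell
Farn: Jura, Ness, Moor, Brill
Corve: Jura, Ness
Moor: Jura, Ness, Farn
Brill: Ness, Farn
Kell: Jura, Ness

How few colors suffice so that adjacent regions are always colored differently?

3

Ness, Farn, Brill are mutually in conflict, so at least 3 colors are needed.
One proper 3-coloring: Jura=1, Ness=1, Farn=2, Corve=2, Moor=3, Brill=3, Kell=2. Every pair that conflicts lands in different colors.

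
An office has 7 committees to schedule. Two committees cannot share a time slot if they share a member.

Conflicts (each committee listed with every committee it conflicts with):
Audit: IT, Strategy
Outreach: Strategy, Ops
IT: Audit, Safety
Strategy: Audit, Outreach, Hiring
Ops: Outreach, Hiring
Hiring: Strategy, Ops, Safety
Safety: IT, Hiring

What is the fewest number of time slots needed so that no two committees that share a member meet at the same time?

The cycle Audit-Strategy-Hiring-Safety-IT-Audit has odd length 5, so it cannot be 2-colored; at least 3 time slots are needed.
3 time slots suffice: time slot 1 → {Audit, Outreach, Hiring}; time slot 2 → {IT, Strategy, Ops}; time slot 3 → {Safety}. No two conflicting committees share a time slot.

3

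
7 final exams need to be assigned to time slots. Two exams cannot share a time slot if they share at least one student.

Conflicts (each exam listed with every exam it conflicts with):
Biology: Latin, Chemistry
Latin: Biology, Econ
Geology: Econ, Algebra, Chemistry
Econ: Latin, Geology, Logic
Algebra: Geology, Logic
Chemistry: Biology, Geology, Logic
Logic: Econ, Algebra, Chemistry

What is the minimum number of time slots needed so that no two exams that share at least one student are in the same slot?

The cycle Biology-Latin-Econ-Logic-Chemistry-Biology has odd length 5, so it cannot be 2-colored; at least 3 time slots are needed.
3 time slots suffice: time slot 1 → {Econ, Algebra, Chemistry}; time slot 2 → {Latin, Geology, Logic}; time slot 3 → {Biology}. Each listed conflict is separated.

3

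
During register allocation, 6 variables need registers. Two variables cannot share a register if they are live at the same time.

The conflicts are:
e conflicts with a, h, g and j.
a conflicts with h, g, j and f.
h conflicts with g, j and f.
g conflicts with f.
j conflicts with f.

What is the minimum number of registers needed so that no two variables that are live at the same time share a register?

4

e, a, h, g pairwise conflict, so at least 4 registers are needed.
4 registers suffice: register 1 → {a}; register 2 → {h}; register 3 → {e, f}; register 4 → {g, j}. No two conflicting variables share a register.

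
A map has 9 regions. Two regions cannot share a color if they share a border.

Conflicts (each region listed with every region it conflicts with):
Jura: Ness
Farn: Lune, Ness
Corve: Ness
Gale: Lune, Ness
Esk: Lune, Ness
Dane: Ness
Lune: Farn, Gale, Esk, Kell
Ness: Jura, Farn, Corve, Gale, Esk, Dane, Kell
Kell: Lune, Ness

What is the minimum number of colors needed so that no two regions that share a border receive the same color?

Corve and Ness conflict, so at least 2 colors are needed.
2 colors suffice: color 1 → {Lune, Ness}; color 2 → {Jura, Farn, Corve, Gale, Esk, Dane, Kell}. Each listed conflict is separated.

2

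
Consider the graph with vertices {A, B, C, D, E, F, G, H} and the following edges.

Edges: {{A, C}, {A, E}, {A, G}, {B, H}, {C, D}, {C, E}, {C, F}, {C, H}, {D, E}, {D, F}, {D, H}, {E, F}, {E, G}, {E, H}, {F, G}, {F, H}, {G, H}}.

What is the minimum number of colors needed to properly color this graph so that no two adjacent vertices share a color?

5

C, D, E, F, H form a clique, so at least 5 colors are needed.
5 colors suffice: color red → {B, E}; color blue → {A, H}; color green → {C, G}; color yellow → {F}; color purple → {D}. No two adjacent vertices share a color.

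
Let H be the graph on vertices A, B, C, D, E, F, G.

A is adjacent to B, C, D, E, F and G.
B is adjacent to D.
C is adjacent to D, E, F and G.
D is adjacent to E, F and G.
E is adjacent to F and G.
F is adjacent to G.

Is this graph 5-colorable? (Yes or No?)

No

A, C, D, E, F, G are pairwise adjacent (a clique of size 6), so at least 6 colors are needed.
So 5 colors are not enough.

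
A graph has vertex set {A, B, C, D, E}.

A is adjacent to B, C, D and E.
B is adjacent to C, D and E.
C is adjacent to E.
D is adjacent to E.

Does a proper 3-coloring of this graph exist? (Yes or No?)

No

A, B, C, E form a clique, so at least 4 colors are needed.
So 3 colors are not enough.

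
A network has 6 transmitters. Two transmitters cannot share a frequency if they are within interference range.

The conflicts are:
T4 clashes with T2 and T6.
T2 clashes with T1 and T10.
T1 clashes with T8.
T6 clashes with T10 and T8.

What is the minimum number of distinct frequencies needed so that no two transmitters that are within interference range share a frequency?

3

The cycle T6-T8-T1-T2-T10-T6 has odd length 5, so it cannot be 2-colored; at least 3 frequencies are needed.
A valid assignment using 3 frequencies: T4=2, T2=1, T1=2, T6=1, T10=2, T8=3. Each listed conflict is separated.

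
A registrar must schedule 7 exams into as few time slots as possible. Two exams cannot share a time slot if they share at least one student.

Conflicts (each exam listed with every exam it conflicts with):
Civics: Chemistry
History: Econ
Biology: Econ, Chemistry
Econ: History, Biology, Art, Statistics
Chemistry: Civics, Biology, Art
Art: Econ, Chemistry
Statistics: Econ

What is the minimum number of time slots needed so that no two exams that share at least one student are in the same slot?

Econ and Statistics conflict, so at least 2 time slots are needed.
2 time slots suffice: time slot 1 → {Econ, Chemistry}; time slot 2 → {Civics, History, Biology, Art, Statistics}. Each listed conflict is separated.

2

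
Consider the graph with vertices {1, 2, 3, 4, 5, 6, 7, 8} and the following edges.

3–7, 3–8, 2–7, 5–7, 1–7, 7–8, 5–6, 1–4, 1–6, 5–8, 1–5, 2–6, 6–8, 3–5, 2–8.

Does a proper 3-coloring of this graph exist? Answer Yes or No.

No

3, 5, 7, 8 are mutually adjacent (a clique of size 4), so at least 4 colors are needed.
So 3 colors are not enough.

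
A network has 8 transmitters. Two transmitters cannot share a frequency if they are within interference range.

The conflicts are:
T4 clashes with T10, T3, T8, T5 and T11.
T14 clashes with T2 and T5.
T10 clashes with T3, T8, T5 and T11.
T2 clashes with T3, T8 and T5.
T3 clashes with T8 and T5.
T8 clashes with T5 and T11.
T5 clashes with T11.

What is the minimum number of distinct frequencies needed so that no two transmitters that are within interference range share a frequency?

T4, T10, T8, T5, T11 all conflict with each other, so at least 5 frequencies are needed.
Using 5 frequencies: T4=4, T14=2, T10=3, T2=3, T3=5, T8=2, T5=1, T11=5. Every pair that conflicts lands in different frequencies.

5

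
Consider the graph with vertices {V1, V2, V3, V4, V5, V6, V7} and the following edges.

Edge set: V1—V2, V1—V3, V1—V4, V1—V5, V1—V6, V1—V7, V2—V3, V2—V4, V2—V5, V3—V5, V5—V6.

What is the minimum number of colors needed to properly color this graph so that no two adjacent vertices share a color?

V1, V2, V3, V5 are mutually adjacent (a clique of size 4), so at least 4 colors are needed.
4 colors suffice: color 1 → {V1}; color 2 → {V2, V6, V7}; color 3 → {V4, V5}; color 4 → {V3}. Every edge joins two different colors.

4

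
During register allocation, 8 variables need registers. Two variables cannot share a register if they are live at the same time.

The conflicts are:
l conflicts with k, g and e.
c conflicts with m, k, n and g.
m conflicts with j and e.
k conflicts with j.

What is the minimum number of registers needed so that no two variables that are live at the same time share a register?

3

The cycle m-e-l-k-c-m has odd length 5, so it cannot be 2-colored; at least 3 registers are needed.
3 registers suffice: l=1, c=1, m=2, k=2, j=1, n=2, g=2, e=3. Every pair that conflicts lands in different registers.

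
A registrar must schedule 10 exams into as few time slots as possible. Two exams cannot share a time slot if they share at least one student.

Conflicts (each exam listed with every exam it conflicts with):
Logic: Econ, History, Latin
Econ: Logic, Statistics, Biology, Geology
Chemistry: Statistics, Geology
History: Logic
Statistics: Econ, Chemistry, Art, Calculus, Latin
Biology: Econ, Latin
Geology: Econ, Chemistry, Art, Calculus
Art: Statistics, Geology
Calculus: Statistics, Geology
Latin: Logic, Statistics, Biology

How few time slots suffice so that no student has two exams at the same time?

2

Logic and Econ conflict, so at least 2 time slots are needed.
Using 2 time slots: Logic=1, Econ=2, Chemistry=2, History=2, Statistics=1, Biology=1, Geology=1, Art=2, Calculus=2, Latin=2. Every pair that conflicts lands in different time slots.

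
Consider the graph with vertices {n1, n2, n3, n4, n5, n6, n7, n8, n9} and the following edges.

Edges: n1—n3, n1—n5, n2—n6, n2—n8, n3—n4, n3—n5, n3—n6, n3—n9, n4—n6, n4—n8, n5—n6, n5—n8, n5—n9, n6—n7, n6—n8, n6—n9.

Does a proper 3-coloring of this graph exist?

n3, n5, n6, n9 are pairwise adjacent (a clique of size 4), so at least 4 colors are needed.
So 3 colors are not enough.

No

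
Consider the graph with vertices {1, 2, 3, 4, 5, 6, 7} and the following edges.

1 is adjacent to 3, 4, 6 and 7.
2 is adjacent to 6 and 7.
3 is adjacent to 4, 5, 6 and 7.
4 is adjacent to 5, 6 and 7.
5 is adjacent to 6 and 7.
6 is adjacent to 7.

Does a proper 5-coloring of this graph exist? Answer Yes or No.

Yes

The chromatic number is 5. 1, 3, 4, 6, 7 are mutually adjacent (a clique of size 5), so at least 5 colors are needed.
One proper 5-coloring: 1=e, 2=c, 3=d, 4=c, 5=e, 6=b, 7=a.
That is already a proper 5-coloring.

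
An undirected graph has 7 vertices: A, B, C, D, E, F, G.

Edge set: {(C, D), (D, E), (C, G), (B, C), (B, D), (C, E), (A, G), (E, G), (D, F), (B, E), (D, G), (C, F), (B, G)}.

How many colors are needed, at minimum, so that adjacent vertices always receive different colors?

5

B, C, D, E, G form a clique, so at least 5 colors are needed.
One proper 5-coloring: A=1, B=5, C=2, D=1, E=4, F=3, G=3. Every edge joins two different colors.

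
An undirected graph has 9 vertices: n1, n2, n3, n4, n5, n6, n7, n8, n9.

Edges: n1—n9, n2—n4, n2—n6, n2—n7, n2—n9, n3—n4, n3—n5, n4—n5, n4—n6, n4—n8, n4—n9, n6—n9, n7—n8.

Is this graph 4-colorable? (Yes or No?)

The chromatic number is 4. n2, n4, n6, n9 form a clique, so at least 4 colors are needed.
A valid assignment using 4 colors: n1=1, n2=2, n3=3, n4=1, n5=2, n6=4, n7=1, n8=2, n9=3.
That is already a proper 4-coloring.

Yes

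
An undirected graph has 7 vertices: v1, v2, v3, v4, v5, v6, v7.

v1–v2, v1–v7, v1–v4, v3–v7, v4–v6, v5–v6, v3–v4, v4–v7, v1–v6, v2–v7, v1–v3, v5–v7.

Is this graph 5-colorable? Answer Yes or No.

The chromatic number is 4. v1, v3, v4, v7 form a clique, so at least 4 colors are needed.
4 colors suffice: v1=2, v2=3, v3=4, v4=3, v5=2, v6=1, v7=1.
Since 5 ≥ 4, a proper 5-coloring certainly exists.

Yes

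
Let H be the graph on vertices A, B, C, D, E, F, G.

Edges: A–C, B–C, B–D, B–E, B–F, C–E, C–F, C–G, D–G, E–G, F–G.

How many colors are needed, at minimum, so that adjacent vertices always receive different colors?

3

C, E, G are pairwise adjacent, so at least 3 colors are needed.
3 colors suffice: A=blue, B=blue, C=red, D=red, E=green, F=green, G=blue. No two adjacent vertices share a color.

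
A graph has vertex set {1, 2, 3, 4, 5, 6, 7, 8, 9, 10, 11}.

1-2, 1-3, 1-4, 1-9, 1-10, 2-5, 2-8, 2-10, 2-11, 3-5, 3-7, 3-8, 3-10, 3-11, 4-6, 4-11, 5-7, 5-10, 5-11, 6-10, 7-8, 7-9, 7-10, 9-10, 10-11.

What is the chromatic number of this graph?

2, 5, 10, 11 are pairwise adjacent (a clique of size 4), so at least 4 colors are needed.
4 colors suffice: color red → {4, 8, 10}; color blue → {2, 3, 6, 9}; color green → {1, 7, 11}; color yellow → {5}. No two adjacent vertices share a color.

4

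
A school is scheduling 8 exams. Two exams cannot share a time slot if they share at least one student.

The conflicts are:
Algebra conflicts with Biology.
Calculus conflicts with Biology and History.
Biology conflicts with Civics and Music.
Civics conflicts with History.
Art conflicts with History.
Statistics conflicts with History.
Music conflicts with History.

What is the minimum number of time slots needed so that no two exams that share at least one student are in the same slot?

Biology and Music conflict, so at least 2 time slots are needed.
2 time slots suffice: Algebra=2, Calculus=2, Biology=1, Civics=2, Art=2, Statistics=2, Music=2, History=1. Every pair that conflicts lands in different time slots.

2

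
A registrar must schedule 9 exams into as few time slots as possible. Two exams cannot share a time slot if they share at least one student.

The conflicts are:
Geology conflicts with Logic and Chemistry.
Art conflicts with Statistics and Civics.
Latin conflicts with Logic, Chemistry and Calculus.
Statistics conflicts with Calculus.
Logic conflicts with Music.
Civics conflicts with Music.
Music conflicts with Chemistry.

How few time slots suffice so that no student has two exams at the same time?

3

The cycle Civics-Art-Statistics-Calculus-Latin-Chemistry-Music-Civics has odd length 7, so it cannot be 2-colored; at least 3 time slots are needed.
3 time slots suffice: time slot 1 → {Logic, Civics, Chemistry, Calculus}; time slot 2 → {Geology, Latin, Statistics, Music}; time slot 3 → {Art}. Each listed conflict is separated.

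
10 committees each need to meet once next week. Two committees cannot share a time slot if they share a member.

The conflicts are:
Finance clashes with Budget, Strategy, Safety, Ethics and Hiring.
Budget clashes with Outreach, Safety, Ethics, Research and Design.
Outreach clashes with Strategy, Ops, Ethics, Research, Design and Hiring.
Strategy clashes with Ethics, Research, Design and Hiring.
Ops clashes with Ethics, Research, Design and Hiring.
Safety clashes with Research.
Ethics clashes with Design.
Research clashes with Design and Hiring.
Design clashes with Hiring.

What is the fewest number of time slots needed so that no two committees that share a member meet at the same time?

5

Outreach, Ops, Research, Design, Hiring all conflict with each other, so at least 5 time slots are needed.
5 time slots suffice: time slot 1 → {Finance, Outreach}; time slot 2 → {Safety, Design}; time slot 3 → {Ethics, Research}; time slot 4 → {Budget, Hiring}; time slot 5 → {Strategy, Ops}. Each listed conflict is separated.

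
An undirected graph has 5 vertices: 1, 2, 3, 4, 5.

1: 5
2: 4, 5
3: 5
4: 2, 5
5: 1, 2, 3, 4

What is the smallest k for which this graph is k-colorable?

2, 4, 5 are mutually adjacent, so at least 3 colors are needed.
3 colors suffice: color red → {5}; color blue → {1, 2, 3}; color green → {4}. Each edge has distinct colors on its endpoints.

3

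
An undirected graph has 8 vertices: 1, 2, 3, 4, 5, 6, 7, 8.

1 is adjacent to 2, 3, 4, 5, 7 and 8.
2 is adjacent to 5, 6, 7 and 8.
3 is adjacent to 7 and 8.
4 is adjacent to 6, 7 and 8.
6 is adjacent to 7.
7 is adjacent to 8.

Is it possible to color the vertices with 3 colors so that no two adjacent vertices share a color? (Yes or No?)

1, 3, 7, 8 are pairwise adjacent (a clique of size 4), so at least 4 colors are needed.
So 3 colors are not enough.

No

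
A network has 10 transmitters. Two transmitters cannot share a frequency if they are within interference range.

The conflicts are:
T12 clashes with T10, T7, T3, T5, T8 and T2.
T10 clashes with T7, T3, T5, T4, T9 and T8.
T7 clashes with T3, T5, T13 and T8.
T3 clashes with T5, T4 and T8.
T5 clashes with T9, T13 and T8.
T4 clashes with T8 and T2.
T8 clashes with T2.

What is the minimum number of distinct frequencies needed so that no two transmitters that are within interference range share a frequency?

T12, T10, T7, T3, T5, T8 pairwise conflict, so at least 6 frequencies are needed.
6 frequencies suffice: frequency 1 → {T5, T4}; frequency 2 → {T10, T13, T2}; frequency 3 → {T9, T8}; frequency 4 → {T3}; frequency 5 → {T7}; frequency 6 → {T12}. Each listed conflict is separated.

6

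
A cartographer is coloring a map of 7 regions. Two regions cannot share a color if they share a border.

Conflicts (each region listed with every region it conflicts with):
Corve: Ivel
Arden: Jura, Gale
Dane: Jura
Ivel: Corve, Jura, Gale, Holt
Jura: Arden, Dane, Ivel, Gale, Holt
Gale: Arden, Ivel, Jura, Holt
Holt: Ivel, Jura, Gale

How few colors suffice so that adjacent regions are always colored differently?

4

Ivel, Jura, Gale, Holt all conflict with each other, so at least 4 colors are needed.
4 colors suffice: color 1 → {Corve, Jura}; color 2 → {Dane, Gale}; color 3 → {Arden, Ivel}; color 4 → {Holt}. Every pair that conflicts lands in different colors.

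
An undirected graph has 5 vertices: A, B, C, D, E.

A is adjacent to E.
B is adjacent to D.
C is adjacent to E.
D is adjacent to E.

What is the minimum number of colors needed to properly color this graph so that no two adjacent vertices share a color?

2

D and E are adjacent, so at least 2 colors are needed.
2 colors suffice: color 1 → {B, E}; color 2 → {A, C, D}. No two adjacent vertices share a color.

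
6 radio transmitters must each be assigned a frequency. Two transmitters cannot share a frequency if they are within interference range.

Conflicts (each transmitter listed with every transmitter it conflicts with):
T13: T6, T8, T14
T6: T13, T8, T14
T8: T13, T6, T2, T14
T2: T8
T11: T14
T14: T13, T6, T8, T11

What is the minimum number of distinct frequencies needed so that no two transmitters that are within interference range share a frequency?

T13, T6, T8, T14 pairwise conflict, so at least 4 frequencies are needed.
A valid assignment using 4 frequencies: T13=4, T6=3, T8=2, T2=1, T11=2, T14=1. Each listed conflict is separated.

4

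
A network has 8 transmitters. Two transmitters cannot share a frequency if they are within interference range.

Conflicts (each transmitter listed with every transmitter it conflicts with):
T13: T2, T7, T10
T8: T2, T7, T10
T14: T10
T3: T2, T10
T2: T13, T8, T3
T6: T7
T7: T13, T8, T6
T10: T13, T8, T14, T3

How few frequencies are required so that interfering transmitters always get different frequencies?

T3 and T10 conflict, so at least 2 frequencies are needed.
2 frequencies suffice: T13=2, T8=2, T14=2, T3=2, T2=1, T6=2, T7=1, T10=1. Each listed conflict is separated.

2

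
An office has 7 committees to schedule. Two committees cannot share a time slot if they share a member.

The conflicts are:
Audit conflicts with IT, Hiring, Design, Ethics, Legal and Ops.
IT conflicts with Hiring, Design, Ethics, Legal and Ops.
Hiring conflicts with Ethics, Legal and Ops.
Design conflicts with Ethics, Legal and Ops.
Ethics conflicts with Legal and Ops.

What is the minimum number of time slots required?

Audit, IT, Design, Ethics, Ops all conflict with each other, so at least 5 time slots are needed.
5 time slots suffice: time slot 1 → {Audit}; time slot 2 → {Ethics}; time slot 3 → {IT}; time slot 4 → {Legal, Ops}; time slot 5 → {Hiring, Design}. No two conflicting committees share a time slot.

5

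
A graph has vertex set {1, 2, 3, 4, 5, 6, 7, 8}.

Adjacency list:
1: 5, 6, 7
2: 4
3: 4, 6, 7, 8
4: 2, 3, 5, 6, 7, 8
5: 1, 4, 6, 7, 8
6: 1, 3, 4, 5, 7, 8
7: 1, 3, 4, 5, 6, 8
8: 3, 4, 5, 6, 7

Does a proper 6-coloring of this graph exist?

Yes

The chromatic number is 5. 3, 4, 6, 7, 8 are pairwise adjacent (a clique of size 5), so at least 5 colors are needed.
A valid assignment using 5 colors: 1=a, 2=b, 3=d, 4=a, 5=d, 6=b, 7=c, 8=e.
Since 6 ≥ 5, a proper 6-coloring certainly exists.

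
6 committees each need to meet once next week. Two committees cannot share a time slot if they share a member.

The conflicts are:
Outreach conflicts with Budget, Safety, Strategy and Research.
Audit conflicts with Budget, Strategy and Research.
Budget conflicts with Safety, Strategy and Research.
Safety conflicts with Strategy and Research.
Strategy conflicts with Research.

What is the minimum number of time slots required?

5

Outreach, Budget, Safety, Strategy, Research pairwise conflict, so at least 5 time slots are needed.
5 time slots suffice: Outreach=5, Audit=4, Budget=2, Safety=4, Strategy=1, Research=3. No two conflicting committees share a time slot.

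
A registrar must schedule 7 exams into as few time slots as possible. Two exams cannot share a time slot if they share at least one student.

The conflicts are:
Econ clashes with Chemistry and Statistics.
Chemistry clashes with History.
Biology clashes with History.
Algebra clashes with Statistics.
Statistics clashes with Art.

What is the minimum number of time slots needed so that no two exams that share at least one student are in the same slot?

2

Chemistry and History conflict, so at least 2 time slots are needed.
2 time slots suffice: time slot 1 → {Chemistry, Biology, Statistics}; time slot 2 → {Econ, Algebra, Art, History}. No two conflicting exams share a time slot.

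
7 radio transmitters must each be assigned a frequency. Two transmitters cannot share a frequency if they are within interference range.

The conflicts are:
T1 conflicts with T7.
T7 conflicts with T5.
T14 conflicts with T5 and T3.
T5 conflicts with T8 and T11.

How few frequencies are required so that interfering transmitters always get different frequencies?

2

T1 and T7 conflict, so at least 2 frequencies are needed.
2 frequencies suffice: T1=1, T7=2, T14=2, T5=1, T8=2, T3=1, T11=2. No two conflicting transmitters share a frequency.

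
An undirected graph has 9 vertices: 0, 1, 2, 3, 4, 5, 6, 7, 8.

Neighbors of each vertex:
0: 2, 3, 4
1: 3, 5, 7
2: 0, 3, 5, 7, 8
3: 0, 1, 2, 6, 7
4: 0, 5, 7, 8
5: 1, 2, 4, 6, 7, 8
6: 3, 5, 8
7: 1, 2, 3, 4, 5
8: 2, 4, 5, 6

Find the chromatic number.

3

1, 5, 7 are mutually adjacent, so at least 3 colors are needed.
One proper 3-coloring: 0=blue, 1=green, 2=green, 3=red, 4=green, 5=red, 6=green, 7=blue, 8=blue. Each edge has distinct colors on its endpoints.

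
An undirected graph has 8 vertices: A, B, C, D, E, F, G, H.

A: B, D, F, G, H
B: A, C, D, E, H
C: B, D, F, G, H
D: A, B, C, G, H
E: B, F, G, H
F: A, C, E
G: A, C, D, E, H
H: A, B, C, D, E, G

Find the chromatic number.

4

B, C, D, H are pairwise adjacent (a clique of size 4), so at least 4 colors are needed.
One proper 4-coloring: A=4, B=3, C=4, D=2, E=2, F=1, G=3, H=1. Each edge has distinct colors on its endpoints.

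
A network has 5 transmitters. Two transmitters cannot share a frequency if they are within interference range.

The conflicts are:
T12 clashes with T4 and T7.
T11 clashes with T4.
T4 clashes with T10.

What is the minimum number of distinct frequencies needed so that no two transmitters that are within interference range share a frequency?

T12 and T7 conflict, so at least 2 frequencies are needed.
2 frequencies suffice: T12=2, T11=2, T4=1, T7=1, T10=2. Every pair that conflicts lands in different frequencies.

2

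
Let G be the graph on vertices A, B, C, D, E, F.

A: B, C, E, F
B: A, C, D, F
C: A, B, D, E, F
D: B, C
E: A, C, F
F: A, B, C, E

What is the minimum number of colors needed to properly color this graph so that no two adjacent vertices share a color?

A, B, C, F form a clique, so at least 4 colors are needed.
4 colors suffice: color 1 → {C}; color 2 → {A, D}; color 3 → {B, E}; color 4 → {F}. Each edge has distinct colors on its endpoints.

4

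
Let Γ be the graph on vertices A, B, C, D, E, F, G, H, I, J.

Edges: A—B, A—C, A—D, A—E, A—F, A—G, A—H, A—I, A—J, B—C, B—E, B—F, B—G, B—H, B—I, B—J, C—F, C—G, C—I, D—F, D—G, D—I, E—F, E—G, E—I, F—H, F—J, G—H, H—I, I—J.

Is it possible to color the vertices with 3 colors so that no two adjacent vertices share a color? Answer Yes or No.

A, B, F, J are pairwise adjacent (a clique of size 4), so at least 4 colors are needed.
So 3 colors are not enough.

No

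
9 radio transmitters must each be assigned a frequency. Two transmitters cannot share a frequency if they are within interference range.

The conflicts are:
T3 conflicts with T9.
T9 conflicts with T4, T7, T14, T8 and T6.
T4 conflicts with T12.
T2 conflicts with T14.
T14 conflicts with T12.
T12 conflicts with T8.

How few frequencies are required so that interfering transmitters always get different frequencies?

2

T3 and T9 conflict, so at least 2 frequencies are needed.
A valid assignment using 2 frequencies: T3=2, T9=1, T4=2, T7=2, T2=1, T14=2, T12=1, T8=2, T6=2. Every pair that conflicts lands in different frequencies.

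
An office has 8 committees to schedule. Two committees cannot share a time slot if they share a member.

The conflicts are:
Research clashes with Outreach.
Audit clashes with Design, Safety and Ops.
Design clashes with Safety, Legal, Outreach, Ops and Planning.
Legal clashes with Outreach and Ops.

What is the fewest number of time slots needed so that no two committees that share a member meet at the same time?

3

Design, Legal, Ops pairwise conflict, so at least 3 time slots are needed.
A valid assignment using 3 time slots: Research=1, Audit=2, Design=1, Safety=3, Legal=2, Outreach=3, Ops=3, Planning=2. Each listed conflict is separated.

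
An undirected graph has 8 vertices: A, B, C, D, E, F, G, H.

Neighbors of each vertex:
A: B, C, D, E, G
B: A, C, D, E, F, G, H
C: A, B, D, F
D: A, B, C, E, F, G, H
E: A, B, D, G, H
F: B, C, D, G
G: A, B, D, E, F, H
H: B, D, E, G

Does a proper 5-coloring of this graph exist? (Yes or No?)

Yes

The chromatic number is 5. A, B, D, E, G form a clique, so at least 5 colors are needed.
One proper 5-coloring: A=4, B=1, C=3, D=2, E=5, F=4, G=3, H=4.
That is already a proper 5-coloring.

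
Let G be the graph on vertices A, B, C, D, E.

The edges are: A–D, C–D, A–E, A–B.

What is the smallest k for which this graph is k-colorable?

C and D are adjacent, so at least 2 colors are needed.
2 colors suffice: color red → {A, C}; color blue → {B, D, E}. Each edge has distinct colors on its endpoints.

2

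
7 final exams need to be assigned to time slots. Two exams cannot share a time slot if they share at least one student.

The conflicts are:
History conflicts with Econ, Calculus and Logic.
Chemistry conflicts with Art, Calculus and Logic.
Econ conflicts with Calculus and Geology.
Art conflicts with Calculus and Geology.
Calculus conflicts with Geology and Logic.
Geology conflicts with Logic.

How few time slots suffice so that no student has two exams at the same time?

Chemistry, Calculus, Logic are mutually in conflict, so at least 3 time slots are needed.
3 time slots suffice: History=3, Chemistry=3, Econ=2, Art=2, Calculus=1, Geology=3, Logic=2. Each listed conflict is separated.

3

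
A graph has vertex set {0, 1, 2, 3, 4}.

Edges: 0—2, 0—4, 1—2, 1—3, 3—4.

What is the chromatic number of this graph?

The cycle 1-3-4-0-2-1 has odd length 5, so it cannot be 2-colored; at least 3 colors are needed.
3 colors suffice: color red → {1, 4}; color blue → {2, 3}; color green → {0}. No two adjacent vertices share a color.

3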